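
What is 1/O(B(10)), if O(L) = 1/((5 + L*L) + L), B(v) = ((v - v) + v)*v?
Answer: 10105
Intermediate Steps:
B(v) = v**2 (B(v) = (0 + v)*v = v*v = v**2)
O(L) = 1/(5 + L + L**2) (O(L) = 1/((5 + L**2) + L) = 1/(5 + L + L**2))
1/O(B(10)) = 1/(1/(5 + 10**2 + (10**2)**2)) = 1/(1/(5 + 100 + 100**2)) = 1/(1/(5 + 100 + 10000)) = 1/(1/10105) = 10105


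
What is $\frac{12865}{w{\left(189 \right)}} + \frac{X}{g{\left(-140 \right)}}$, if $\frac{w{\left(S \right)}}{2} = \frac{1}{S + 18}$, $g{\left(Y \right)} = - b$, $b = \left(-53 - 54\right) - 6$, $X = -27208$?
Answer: $\frac{300870799}{226} \approx 1.3313 \cdot 10^{6}$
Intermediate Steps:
$b = -113$ ($b = -107 - 6 = -113$)
$g{\left(Y \right)} = 113$ ($g{\left(Y \right)} = \left(-1\right) \left(-113\right) = 113$)
$w{\left(S \right)} = \frac{2}{18 + S}$ ($w{\left(S \right)} = \frac{2}{S + 18} = \frac{2}{18 + S}$)
$\frac{12865}{w{\left(189 \right)}} + \frac{X}{g{\left(-140 \right)}} = \frac{12865}{2 \frac{1}{18 + 189}} - \frac{27208}{113} = \frac{12865}{2 \cdot \frac{1}{207}} - \frac{27208}{113} = \frac{12865}{\frac{2}{207}} - \frac{27208}{113} = 12865 \cdot \frac{207}{2} - \frac{27208}{113} = \frac{2663055}{2} - \frac{27208}{113} = \frac{300870799}{226}$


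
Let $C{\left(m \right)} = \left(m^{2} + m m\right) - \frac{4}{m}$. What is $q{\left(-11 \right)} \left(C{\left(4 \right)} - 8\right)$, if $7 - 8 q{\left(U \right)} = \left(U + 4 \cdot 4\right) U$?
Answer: $\frac{713}{4} \approx 178.25$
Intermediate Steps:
$C{\left(m \right)} = - \frac{4}{m} + 2 m^{2}$ ($C{\left(m \right)} = \left(m^{2} + m^{2}\right) - \frac{4}{m} = 2 m^{2} - \frac{4}{m} = - \frac{4}{m} + 2 m^{2}$)
$q{\left(U \right)} = \frac{7}{8} - \frac{U \left(16 + U\right)}{8}$ ($q{\left(U \right)} = \frac{7}{8} - \frac{\left(U + 4 \cdot 4\right) U}{8} = \frac{7}{8} - \frac{\left(U + 16\right) U}{8} = \frac{7}{8} - \frac{\left(16 + U\right) U}{8} = \frac{7}{8} - \frac{U \left(16 + U\right)}{8}$)
$q{\left(-11 \right)} \left(C{\left(4 \right)} - 8\right) = \left(\frac{7}{8} - -22 - \frac{\left(-11\right)^{2}}{8}\right) \left(\frac{2 \left(-2 + 4^{3}\right)}{4} - 8\right) = \left(\frac{7}{8} + 22 - \frac{121}{8}\right) \left(2 \cdot \frac{1}{4} \left(-2 + 64\right) - 8\right) = \left(\frac{7}{8} + 22 - \frac{121}{8}\right) \left(2 \cdot \frac{1}{4} \cdot 62 - 8\right) = \frac{31 \left(31 - 8\right)}{4} = \frac{31}{4} \cdot 23 = \frac{713}{4}$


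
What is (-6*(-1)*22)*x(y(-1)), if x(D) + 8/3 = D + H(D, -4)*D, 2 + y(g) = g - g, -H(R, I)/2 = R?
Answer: -1672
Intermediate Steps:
H(R, I) = -2*R
y(g) = -2 (y(g) = -2 + (g - g) = -2 + 0 = -2)
x(D) = -8/3 + D - 2*D² (x(D) = -8/3 + (D + (-2*D)*D) = -8/3 + (D - 2*D²) = -8/3 + D - 2*D²)
(-6*(-1)*22)*x(y(-1)) = (-6*(-1)*22)*(-8/3 - 2 - 2*(-2)²) = (6*22)*(-8/3 - 2 - 2*4) = 132*(-8/3 - 2 - 8) = 132*(-38/3) = -1672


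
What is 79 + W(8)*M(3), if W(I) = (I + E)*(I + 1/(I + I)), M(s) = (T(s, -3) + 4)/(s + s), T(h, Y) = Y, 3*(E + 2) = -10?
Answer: 991/12 ≈ 82.583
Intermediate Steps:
E = -16/3 (E = -2 + (⅓)*(-10) = -2 - 10/3 = -16/3 ≈ -5.3333)
M(s) = 1/(2*s) (M(s) = (-3 + 4)/(s + s) = 1/(2*s))
W(I) = (-16/3 + I)*(I + 1/(2*I)) (W(I) = (I - 16/3)*(I + 1/(I + I)) = (-16/3 + I)*(I + 1/(2*I)))
79 + W(8)*M(3) = 79 + ((⅙)*(-16 + 8*(3 - 32*8 + 6*8²))/8)*((½)/3) = 79 + ((⅙)*(⅛)*(-16 + 8*(3 - 256 + 6*64)))*((½)*(⅓)) = 79 + ((⅙)*(⅛)*(-16 + 8*(3 - 256 + 384)))*(⅙) = 79 + ((⅙)*(⅛)*(-16 + 8*131))*(⅙) = 79 + ((⅙)*(⅛)*(-16 + 1048))*(⅙) = 79 + ((⅙)*(⅛)*1032)*(⅙) = 79 + (43/2)*(⅙) = 79 + 43/12 = 991/12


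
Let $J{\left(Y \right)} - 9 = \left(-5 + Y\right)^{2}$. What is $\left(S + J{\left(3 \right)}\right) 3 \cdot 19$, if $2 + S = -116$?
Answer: $-5985$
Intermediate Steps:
$S = -118$ ($S = -2 - 116 = -118$)
$J{\left(Y \right)} = 9 + \left(-5 + Y\right)^{2}$
$\left(S + J{\left(3 \right)}\right) 3 \cdot 19 = \left(-118 + \left(9 + \left(-5 + 3\right)^{2}\right)\right) 3 \cdot 19 = \left(-118 + \left(9 + \left(-2\right)^{2}\right)\right) 57 = \left(-118 + \left(9 + 4\right)\right) 57 = \left(-118 + 13\right) 57 = \left(-105\right) 57 = -5985$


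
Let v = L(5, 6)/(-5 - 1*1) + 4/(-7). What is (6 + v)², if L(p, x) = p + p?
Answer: 6241/441 ≈ 14.152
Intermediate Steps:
L(p, x) = 2*p
v = -47/21 (v = (2*5)/(-5 - 1*1) + 4/(-7) = 10/(-5 - 1) + 4*(-⅐) = 10/(-6) - 4/7 = 10*(-⅙) - 4/7 = -5/3 - 4/7 = -47/21 ≈ -2.2381)
(6 + v)² = (6 - 47/21)² = (79/21)² = 6241/441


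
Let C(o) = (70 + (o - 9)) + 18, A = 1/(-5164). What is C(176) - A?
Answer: 1316821/5164 ≈ 255.00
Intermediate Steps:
A = -1/5164 ≈ -0.00019365
C(o) = 79 + o (C(o) = (70 + (-9 + o)) + 18 = (61 + o) + 18 = 79 + o)
C(176) - A = (79 + 176) - 1*(-1/5164) = 255 + 1/5164 = 1316821/5164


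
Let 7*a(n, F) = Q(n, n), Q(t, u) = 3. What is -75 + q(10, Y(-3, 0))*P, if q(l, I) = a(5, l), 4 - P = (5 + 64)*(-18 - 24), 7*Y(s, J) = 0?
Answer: 8181/7 ≈ 1168.7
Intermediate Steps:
Y(s, J) = 0 (Y(s, J) = (1/7)*0 = 0)
a(n, F) = 3/7 (a(n, F) = (1/7)*3 = 3/7)
P = 2902 (P = 4 - (5 + 64)*(-18 - 24) = 4 - 69*(-42) = 4 - 1*(-2898) = 4 + 2898 = 2902)
q(l, I) = 3/7
-75 + q(10, Y(-3, 0))*P = -75 + (3/7)*2902 = -75 + 8706/7 = 8181/7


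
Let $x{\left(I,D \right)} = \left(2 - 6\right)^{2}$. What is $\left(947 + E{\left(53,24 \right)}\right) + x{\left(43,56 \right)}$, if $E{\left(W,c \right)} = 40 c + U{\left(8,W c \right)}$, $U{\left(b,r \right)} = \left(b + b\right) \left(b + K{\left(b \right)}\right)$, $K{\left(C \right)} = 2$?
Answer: $2083$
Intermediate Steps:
$U{\left(b,r \right)} = 2 b \left(2 + b\right)$ ($U{\left(b,r \right)} = \left(b + b\right) \left(b + 2\right) = 2 b \left(2 + b\right)$)
$E{\left(W,c \right)} = 160 + 40 c$ ($E{\left(W,c \right)} = 40 c + 2 \cdot 8 \left(2 + 8\right) = 40 c + 2 \cdot 8 \cdot 10 = 40 c + 160 = 160 + 40 c$)
$x{\left(I,D \right)} = 16$ ($x{\left(I,D \right)} = \left(2 - 6\right)^{2} = \left(-4\right)^{2} = 16$)
$\left(947 + E{\left(53,24 \right)}\right) + x{\left(43,56 \right)} = \left(947 + \left(160 + 40 \cdot 24\right)\right) + 16 = \left(947 + \left(160 + 960\right)\right) + 16 = \left(947 + 1120\right) + 16 = 2067 + 16 = 2083$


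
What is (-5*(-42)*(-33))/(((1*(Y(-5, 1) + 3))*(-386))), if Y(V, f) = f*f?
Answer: 3465/772 ≈ 4.4883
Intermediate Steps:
Y(V, f) = f²
(-5*(-42)*(-33))/(((1*(Y(-5, 1) + 3))*(-386))) = (-5*(-42)*(-33))/(((1*(1² + 3))*(-386))) = (210*(-33))/(((1*(1 + 3))*(-386))) = -6930/((1*4)*(-386)) = -6930/(4*(-386)) = -6930/(-1544) = -6930*(-1/1544) = 3465/772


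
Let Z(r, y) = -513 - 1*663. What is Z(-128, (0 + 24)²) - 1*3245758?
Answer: -3246934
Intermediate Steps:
Z(r, y) = -1176 (Z(r, y) = -513 - 663 = -1176)
Z(-128, (0 + 24)²) - 1*3245758 = -1176 - 1*3245758 = -1176 - 3245758 = -3246934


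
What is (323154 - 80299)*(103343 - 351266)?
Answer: -60209340165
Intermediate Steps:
(323154 - 80299)*(103343 - 351266) = 242855*(-247923) = -60209340165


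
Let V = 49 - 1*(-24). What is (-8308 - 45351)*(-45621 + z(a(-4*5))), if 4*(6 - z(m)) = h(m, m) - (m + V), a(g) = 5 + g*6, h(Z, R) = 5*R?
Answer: 9762020893/4 ≈ 2.4405e+9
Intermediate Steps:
V = 73 (V = 49 + 24 = 73)
a(g) = 5 + 6*g
z(m) = 97/4 - m (z(m) = 6 - (5*m - (m + 73))/4 = 6 - (5*m - (73 + m))/4 = 6 - (5*m + (-73 - m))/4 = 6 - (-73 + 4*m)/4 = 6 + (73/4 - m) = 97/4 - m)
(-8308 - 45351)*(-45621 + z(a(-4*5))) = (-8308 - 45351)*(-45621 + (97/4 - (5 + 6*(-4*5)))) = -53659*(-45621 + (97/4 - (5 + 6*(-20)))) = -53659*(-45621 + (97/4 - (5 - 120))) = -53659*(-45621 + (97/4 - 1*(-115))) = -53659*(-45621 + (97/4 + 115)) = -53659*(-45621 + 557/4) = -53659*(-181927/4) = 9762020893/4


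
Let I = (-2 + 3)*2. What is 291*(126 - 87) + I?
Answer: 11351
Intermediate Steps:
I = 2 (I = 1*2 = 2)
291*(126 - 87) + I = 291*(126 - 87) + 2 = 291*39 + 2 = 11349 + 2 = 11351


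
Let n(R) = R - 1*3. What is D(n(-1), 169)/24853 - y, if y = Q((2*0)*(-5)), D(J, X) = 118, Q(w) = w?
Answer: 118/24853 ≈ 0.0047479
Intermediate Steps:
n(R) = -3 + R (n(R) = R - 3 = -3 + R)
y = 0 (y = (2*0)*(-5) = 0*(-5) = 0)
D(n(-1), 169)/24853 - y = 118/24853 - 1*0 = 118*(1/24853) + 0 = 118/24853 + 0 = 118/24853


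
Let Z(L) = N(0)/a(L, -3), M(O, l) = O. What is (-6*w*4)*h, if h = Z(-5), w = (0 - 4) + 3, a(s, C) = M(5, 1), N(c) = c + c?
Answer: 0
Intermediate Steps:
N(c) = 2*c
a(s, C) = 5
w = -1 (w = -4 + 3 = -1)
Z(L) = 0 (Z(L) = (2*0)/5 = 0*(1/5) = 0)
h = 0
(-6*w*4)*h = (-6*(-1)*4)*0 = (6*4)*0 = 24*0 = 0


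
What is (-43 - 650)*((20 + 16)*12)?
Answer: -299376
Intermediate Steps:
(-43 - 650)*((20 + 16)*12) = -24948*12 = -693*432 = -299376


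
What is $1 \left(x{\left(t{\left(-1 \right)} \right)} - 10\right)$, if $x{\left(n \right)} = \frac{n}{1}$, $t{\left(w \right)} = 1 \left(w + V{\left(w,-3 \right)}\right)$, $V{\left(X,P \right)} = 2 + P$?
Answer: $-12$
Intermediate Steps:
$t{\left(w \right)} = -1 + w$ ($t{\left(w \right)} = 1 \left(w + \left(2 - 3\right)\right) = 1 \left(w - 1\right) = 1 \left(-1 + w\right) = -1 + w$)
$x{\left(n \right)} = n$ ($x{\left(n \right)} = n 1 = n$)
$1 \left(x{\left(t{\left(-1 \right)} \right)} - 10\right) = 1 \left(\left(-1 - 1\right) - 10\right) = 1 \left(-2 - 10\right) = 1 \left(-12\right) = -12$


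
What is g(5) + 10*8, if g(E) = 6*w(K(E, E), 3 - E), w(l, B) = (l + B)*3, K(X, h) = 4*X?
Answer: 404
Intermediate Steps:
w(l, B) = 3*B + 3*l (w(l, B) = (B + l)*3 = 3*B + 3*l)
g(E) = 54 + 54*E (g(E) = 6*(3*(3 - E) + 3*(4*E)) = 6*((9 - 3*E) + 12*E) = 6*(9 + 9*E) = 54 + 54*E)
g(5) + 10*8 = (54 + 54*5) + 10*8 = (54 + 270) + 80 = 324 + 80 = 404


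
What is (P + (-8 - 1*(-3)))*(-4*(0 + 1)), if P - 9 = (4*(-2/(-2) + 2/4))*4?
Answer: -112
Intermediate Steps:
P = 33 (P = 9 + (4*(-2/(-2) + 2/4))*4 = 9 + (4*(-2*(-½) + 2*(¼)))*4 = 9 + (4*(1 + ½))*4 = 9 + (4*(3/2))*4 = 9 + 6*4 = 9 + 24 = 33)
(P + (-8 - 1*(-3)))*(-4*(0 + 1)) = (33 + (-8 - 1*(-3)))*(-4*(0 + 1)) = (33 + (-8 + 3))*(-4*1) = (33 - 5)*(-4) = 28*(-4) = -112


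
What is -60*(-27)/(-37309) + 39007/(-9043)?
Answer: -1469961823/337385287 ≈ -4.3569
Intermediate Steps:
-60*(-27)/(-37309) + 39007/(-9043) = 1620*(-1/37309) + 39007*(-1/9043) = -1620/37309 - 39007/9043 = -1469961823/337385287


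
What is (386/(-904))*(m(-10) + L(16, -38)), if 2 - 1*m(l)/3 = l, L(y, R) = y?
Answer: -2509/113 ≈ -22.204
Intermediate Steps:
m(l) = 6 - 3*l
(386/(-904))*(m(-10) + L(16, -38)) = (386/(-904))*((6 - 3*(-10)) + 16) = (386*(-1/904))*((6 + 30) + 16) = -193*(36 + 16)/452 = -193/452*52 = -2509/113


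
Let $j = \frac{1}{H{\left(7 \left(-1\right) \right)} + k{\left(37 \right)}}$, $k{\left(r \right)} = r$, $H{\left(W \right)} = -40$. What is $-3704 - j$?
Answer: $- \frac{11111}{3} \approx -3703.7$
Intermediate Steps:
$j = - \frac{1}{3}$ ($j = \frac{1}{-40 + 37} = \frac{1}{-3} = - \frac{1}{3} \approx -0.33333$)
$-3704 - j = -3704 - - \frac{1}{3} = -3704 + \frac{1}{3} = - \frac{11111}{3}$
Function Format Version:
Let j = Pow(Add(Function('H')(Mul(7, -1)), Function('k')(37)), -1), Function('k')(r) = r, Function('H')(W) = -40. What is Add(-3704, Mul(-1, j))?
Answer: Rational(-11111, 3) ≈ -3703.7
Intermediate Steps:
j = Rational(-1, 3) (j = Pow(Add(-40, 37), -1) = Pow(-3, -1) = Rational(-1, 3) ≈ -0.33333)
Add(-3704, Mul(-1, j)) = Add(-3704, Mul(-1, Rational(-1, 3))) = Add(-3704, Rational(1, 3)) = Rational(-11111, 3)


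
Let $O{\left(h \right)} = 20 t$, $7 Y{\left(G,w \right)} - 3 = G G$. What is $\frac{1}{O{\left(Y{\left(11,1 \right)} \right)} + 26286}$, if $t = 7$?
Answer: $\frac{1}{26426} \approx 3.7841 \cdot 10^{-5}$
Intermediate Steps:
$Y{\left(G,w \right)} = \frac{3}{7} + \frac{G^{2}}{7}$ ($Y{\left(G,w \right)} = \frac{3}{7} + \frac{G G}{7} = \frac{3}{7} + \frac{G^{2}}{7}$)
$O{\left(h \right)} = 140$ ($O{\left(h \right)} = 20 \cdot 7 = 140$)
$\frac{1}{O{\left(Y{\left(11,1 \right)} \right)} + 26286} = \frac{1}{140 + 26286} = \frac{1}{26426}$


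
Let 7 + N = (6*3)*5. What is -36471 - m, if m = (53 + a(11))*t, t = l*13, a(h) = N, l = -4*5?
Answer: -1111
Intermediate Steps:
N = 83 (N = -7 + (6*3)*5 = -7 + 18*5 = -7 + 90 = 83)
l = -20
a(h) = 83
t = -260 (t = -20*13 = -260)
m = -35360 (m = (53 + 83)*(-260) = 136*(-260) = -35360)
-36471 - m = -36471 - 1*(-35360) = -36471 + 35360 = -1111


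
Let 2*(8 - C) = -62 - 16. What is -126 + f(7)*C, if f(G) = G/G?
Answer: -79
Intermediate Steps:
C = 47 (C = 8 - (-62 - 16)/2 = 8 - ½*(-78) = 8 + 39 = 47)
f(G) = 1
-126 + f(7)*C = -126 + 1*47 = -126 + 47 = -79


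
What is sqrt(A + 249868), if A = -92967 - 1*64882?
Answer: sqrt(92019) ≈ 303.35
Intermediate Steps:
A = -157849 (A = -92967 - 64882 = -157849)
sqrt(A + 249868) = sqrt(-157849 + 249868) = sqrt(92019)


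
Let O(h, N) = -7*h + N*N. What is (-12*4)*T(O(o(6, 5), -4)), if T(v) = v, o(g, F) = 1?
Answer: -432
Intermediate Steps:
O(h, N) = N² - 7*h (O(h, N) = -7*h + N² = N² - 7*h)
(-12*4)*T(O(o(6, 5), -4)) = (-12*4)*((-4)² - 7*1) = -48*(16 - 7) = -48*9 = -432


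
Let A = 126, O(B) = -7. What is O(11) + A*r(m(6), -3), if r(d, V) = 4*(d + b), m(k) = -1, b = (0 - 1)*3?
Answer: -2023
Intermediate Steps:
b = -3 (b = -1*3 = -3)
r(d, V) = -12 + 4*d (r(d, V) = 4*(d - 3) = 4*(-3 + d) = -12 + 4*d)
O(11) + A*r(m(6), -3) = -7 + 126*(-12 + 4*(-1)) = -7 + 126*(-12 - 4) = -7 + 126*(-16) = -7 - 2016 = -2023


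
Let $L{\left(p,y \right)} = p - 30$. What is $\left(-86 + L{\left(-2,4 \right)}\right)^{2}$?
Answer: $13924$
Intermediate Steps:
$L{\left(p,y \right)} = -30 + p$ ($L{\left(p,y \right)} = p - 30 = -30 + p$)
$\left(-86 + L{\left(-2,4 \right)}\right)^{2} = \left(-86 - 32\right)^{2} = \left(-118\right)^{2} = 13924$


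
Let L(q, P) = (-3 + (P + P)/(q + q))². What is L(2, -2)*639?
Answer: 10224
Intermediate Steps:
L(q, P) = (-3 + P/q)² (L(q, P) = (-3 + (2*P)/((2*q)))² = (-3 + (2*P)*(1/(2*q)))² = (-3 + P/q)²)
L(2, -2)*639 = ((-2 - 3*2)²/2²)*639 = ((-2 - 6)²/4)*639 = ((¼)*(-8)²)*639 = ((¼)*64)*639 = 16*639 = 10224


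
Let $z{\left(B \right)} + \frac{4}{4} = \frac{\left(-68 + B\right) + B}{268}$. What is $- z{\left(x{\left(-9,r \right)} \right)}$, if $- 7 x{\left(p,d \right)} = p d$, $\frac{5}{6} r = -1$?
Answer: $\frac{2967}{2345} \approx 1.2652$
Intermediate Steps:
$r = - \frac{6}{5}$ ($r = \frac{6}{5} \left(-1\right) = - \frac{6}{5} \approx -1.2$)
$x{\left(p,d \right)} = - \frac{d p}{7}$ ($x{\left(p,d \right)} = - \frac{p d}{7} = - \frac{d p}{7}$)
$z{\left(B \right)} = - \frac{84}{67} + \frac{B}{134}$ ($z{\left(B \right)} = -1 + \frac{\left(-68 + B\right) + B}{268} = -1 + \left(-68 + 2 B\right) \frac{1}{268} = -1 + \left(- \frac{17}{67} + \frac{B}{134}\right) = - \frac{84}{67} + \frac{B}{134}$)
$- z{\left(x{\left(-9,r \right)} \right)} = - (- \frac{84}{67} + \frac{\left(- \frac{1}{7}\right) \left(- \frac{6}{5}\right) \left(-9\right)}{134}) = - (- \frac{84}{67} + \frac{1}{134} \left(- \frac{54}{35}\right)) = - (- \frac{84}{67} - \frac{27}{2345}) = \left(-1\right) \left(- \frac{2967}{2345}\right) = \frac{2967}{2345}$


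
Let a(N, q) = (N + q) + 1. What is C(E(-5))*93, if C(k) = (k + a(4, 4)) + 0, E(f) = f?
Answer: 372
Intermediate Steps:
a(N, q) = 1 + N + q
C(k) = 9 + k (C(k) = (k + (1 + 4 + 4)) + 0 = (k + 9) + 0 = (9 + k) + 0 = 9 + k)
C(E(-5))*93 = (9 - 5)*93 = 4*93 = 372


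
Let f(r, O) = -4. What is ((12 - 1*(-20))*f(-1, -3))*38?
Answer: -4864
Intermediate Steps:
((12 - 1*(-20))*f(-1, -3))*38 = ((12 - 1*(-20))*(-4))*38 = ((12 + 20)*(-4))*38 = (32*(-4))*38 = -128*38 = -4864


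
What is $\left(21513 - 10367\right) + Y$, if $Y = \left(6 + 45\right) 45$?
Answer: $13441$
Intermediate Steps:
$Y = 2295$ ($Y = 51 \cdot 45 = 2295$)
$\left(21513 - 10367\right) + Y = \left(21513 - 10367\right) + 2295 = 11146 + 2295 = 13441$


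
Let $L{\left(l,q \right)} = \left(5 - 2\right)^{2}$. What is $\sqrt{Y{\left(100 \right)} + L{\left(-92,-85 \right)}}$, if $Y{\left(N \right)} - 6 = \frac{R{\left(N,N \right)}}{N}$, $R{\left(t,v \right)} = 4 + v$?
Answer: $\frac{\sqrt{401}}{5} \approx 4.005$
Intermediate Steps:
$L{\left(l,q \right)} = 9$ ($L{\left(l,q \right)} = 3^{2} = 9$)
$Y{\left(N \right)} = 6 + \frac{4 + N}{N}$
$\sqrt{Y{\left(100 \right)} + L{\left(-92,-85 \right)}} = \sqrt{\left(7 + \frac{4}{100}\right) + 9} = \sqrt{\left(7 + 4 \cdot \frac{1}{100}\right) + 9} = \sqrt{\left(7 + \frac{1}{25}\right) + 9} = \sqrt{\frac{176}{25} + 9} = \sqrt{\frac{401}{25}} = \frac{\sqrt{401}}{5}$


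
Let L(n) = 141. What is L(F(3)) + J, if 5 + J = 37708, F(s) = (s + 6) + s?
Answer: 37844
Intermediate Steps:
F(s) = 6 + 2*s (F(s) = (6 + s) + s = 6 + 2*s)
J = 37703 (J = -5 + 37708 = 37703)
L(F(3)) + J = 141 + 37703 = 37844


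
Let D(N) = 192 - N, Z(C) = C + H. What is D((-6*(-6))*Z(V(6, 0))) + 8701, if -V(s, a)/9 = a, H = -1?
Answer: 8929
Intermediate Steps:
V(s, a) = -9*a
Z(C) = -1 + C (Z(C) = C - 1 = -1 + C)
D((-6*(-6))*Z(V(6, 0))) + 8701 = (192 - (-6*(-6))*(-1 - 9*0)) + 8701 = (192 - 36*(-1 + 0)) + 8701 = (192 - 36*(-1)) + 8701 = (192 - 1*(-36)) + 8701 = (192 + 36) + 8701 = 228 + 8701 = 8929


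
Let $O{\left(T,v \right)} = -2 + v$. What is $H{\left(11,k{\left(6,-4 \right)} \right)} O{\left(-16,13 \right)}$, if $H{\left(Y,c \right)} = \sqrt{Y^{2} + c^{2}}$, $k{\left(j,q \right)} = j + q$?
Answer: $55 \sqrt{5} \approx 122.98$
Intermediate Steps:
$H{\left(11,k{\left(6,-4 \right)} \right)} O{\left(-16,13 \right)} = \sqrt{11^{2} + \left(6 - 4\right)^{2}} \left(-2 + 13\right) = \sqrt{121 + 2^{2}} \cdot 11 = \sqrt{121 + 4} \cdot 11 = \sqrt{125} \cdot 11 = 5 \sqrt{5} \cdot 11 = 55 \sqrt{5}$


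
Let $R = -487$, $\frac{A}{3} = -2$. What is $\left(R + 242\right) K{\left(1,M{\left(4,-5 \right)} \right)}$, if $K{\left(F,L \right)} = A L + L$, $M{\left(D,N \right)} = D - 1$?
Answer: $3675$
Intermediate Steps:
$A = -6$ ($A = 3 \left(-2\right) = -6$)
$M{\left(D,N \right)} = -1 + D$
$K{\left(F,L \right)} = - 5 L$ ($K{\left(F,L \right)} = - 6 L + L = - 5 L$)
$\left(R + 242\right) K{\left(1,M{\left(4,-5 \right)} \right)} = \left(-487 + 242\right) \left(- 5 \left(-1 + 4\right)\right) = - 245 \left(\left(-5\right) 3\right) = \left(-245\right) \left(-15\right) = 3675$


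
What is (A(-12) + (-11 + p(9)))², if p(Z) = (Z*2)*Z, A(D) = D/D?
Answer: 23104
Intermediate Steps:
A(D) = 1
p(Z) = 2*Z² (p(Z) = (2*Z)*Z = 2*Z²)
(A(-12) + (-11 + p(9)))² = (1 + (-11 + 2*9²))² = (1 + (-11 + 2*81))² = (1 + (-11 + 162))² = (1 + 151)² = 152² = 23104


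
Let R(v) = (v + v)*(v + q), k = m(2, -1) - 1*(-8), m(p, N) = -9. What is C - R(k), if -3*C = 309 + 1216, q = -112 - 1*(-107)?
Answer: -1561/3 ≈ -520.33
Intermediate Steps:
q = -5 (q = -112 + 107 = -5)
k = -1 (k = -9 - 1*(-8) = -9 + 8 = -1)
C = -1525/3 (C = -(309 + 1216)/3 = -⅓*1525 = -1525/3 ≈ -508.33)
R(v) = 2*v*(-5 + v) (R(v) = (v + v)*(v - 5) = (2*v)*(-5 + v) = 2*v*(-5 + v))
C - R(k) = -1525/3 - 2*(-1)*(-5 - 1) = -1525/3 - 2*(-1)*(-6) = -1525/3 - 1*12 = -1525/3 - 12 = -1561/3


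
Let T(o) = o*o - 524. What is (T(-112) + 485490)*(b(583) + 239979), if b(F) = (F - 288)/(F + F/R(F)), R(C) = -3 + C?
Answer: 40440885379486670/338723 ≈ 1.1939e+11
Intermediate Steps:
T(o) = -524 + o**2 (T(o) = o**2 - 524 = -524 + o**2)
b(F) = (-288 + F)/(F + F/(-3 + F)) (b(F) = (F - 288)/(F + F/(-3 + F)) = (-288 + F)/(F + F/(-3 + F)))
(T(-112) + 485490)*(b(583) + 239979) = ((-524 + (-112)**2) + 485490)*((-288 + 583)*(-3 + 583)/(583*(-2 + 583)) + 239979) = ((-524 + 12544) + 485490)*((1/583)*295*580/581 + 239979) = (12020 + 485490)*((1/583)*(1/581)*295*580 + 239979) = 497510*(171100/338723 + 239979) = 497510*(81286577917/338723) = 40440885379486670/338723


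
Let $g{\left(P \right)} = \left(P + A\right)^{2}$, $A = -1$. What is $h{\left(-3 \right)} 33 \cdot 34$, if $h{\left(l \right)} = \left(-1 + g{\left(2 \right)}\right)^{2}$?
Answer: $0$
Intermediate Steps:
$g{\left(P \right)} = \left(-1 + P\right)^{2}$ ($g{\left(P \right)} = \left(P - 1\right)^{2} = \left(-1 + P\right)^{2}$)
$h{\left(l \right)} = 0$ ($h{\left(l \right)} = \left(-1 + \left(-1 + 2\right)^{2}\right)^{2} = \left(-1 + 1^{2}\right)^{2} = \left(-1 + 1\right)^{2} = 0^{2} = 0$)
$h{\left(-3 \right)} 33 \cdot 34 = 0 \cdot 33 \cdot 34 = 0 \cdot 34 = 0$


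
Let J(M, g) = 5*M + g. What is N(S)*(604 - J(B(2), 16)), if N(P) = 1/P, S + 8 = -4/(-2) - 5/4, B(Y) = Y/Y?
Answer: -2332/29 ≈ -80.414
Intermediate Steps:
B(Y) = 1
J(M, g) = g + 5*M
S = -29/4 (S = -8 + (-4/(-2) - 5/4) = -8 + (-4*(-1/2) - 5*1/4) = -8 + (2 - 5/4) = -8 + 3/4 = -29/4 ≈ -7.2500)
N(P) = 1/P
N(S)*(604 - J(B(2), 16)) = (604 - (16 + 5*1))/(-29/4) = -4*(604 - (16 + 5))/29 = -4*(604 - 1*21)/29 = -4*(604 - 21)/29 = -4/29*583 = -2332/29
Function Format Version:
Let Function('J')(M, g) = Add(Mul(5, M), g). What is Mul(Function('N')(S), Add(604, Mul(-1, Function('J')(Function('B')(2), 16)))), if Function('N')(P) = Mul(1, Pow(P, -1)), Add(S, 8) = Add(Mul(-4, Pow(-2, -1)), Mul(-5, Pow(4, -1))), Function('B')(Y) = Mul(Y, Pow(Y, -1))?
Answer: Rational(-2332, 29) ≈ -80.414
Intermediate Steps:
Function('B')(Y) = 1
Function('J')(M, g) = Add(g, Mul(5, M))
S = Rational(-29, 4) (S = Add(-8, Add(Mul(-4, Pow(-2, -1)), Mul(-5, Pow(4, -1)))) = Add(-8, Add(Mul(-4, Rational(-1, 2)), Mul(-5, Rational(1, 4)))) = Add(-8, Add(2, Rational(-5, 4))) = Add(-8, Rational(3, 4)) = Rational(-29, 4) ≈ -7.2500)
Function('N')(P) = Pow(P, -1)
Mul(Function('N')(S), Add(604, Mul(-1, Function('J')(Function('B')(2), 16)))) = Mul(Pow(Rational(-29, 4), -1), Add(604, Mul(-1, Add(16, Mul(5, 1))))) = Mul(Rational(-4, 29), Add(604, Mul(-1, Add(16, 5)))) = Mul(Rational(-4, 29), Add(604, Mul(-1, 21))) = Mul(Rational(-4, 29), Add(604, -21)) = Mul(Rational(-4, 29), 583) = Rational(-2332, 29)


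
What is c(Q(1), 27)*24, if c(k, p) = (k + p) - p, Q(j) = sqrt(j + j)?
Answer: 24*sqrt(2) ≈ 33.941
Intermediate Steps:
Q(j) = sqrt(2)*sqrt(j) (Q(j) = sqrt(2*j) = sqrt(2)*sqrt(j))
c(k, p) = k
c(Q(1), 27)*24 = (sqrt(2)*sqrt(1))*24 = (sqrt(2)*1)*24 = sqrt(2)*24 = 24*sqrt(2)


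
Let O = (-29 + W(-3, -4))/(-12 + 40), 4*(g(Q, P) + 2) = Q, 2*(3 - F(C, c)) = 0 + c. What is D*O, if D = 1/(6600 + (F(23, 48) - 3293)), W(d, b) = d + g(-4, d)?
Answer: -5/13144 ≈ -0.00038040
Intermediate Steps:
F(C, c) = 3 - c/2 (F(C, c) = 3 - (0 + c)/2 = 3 - c/2)
g(Q, P) = -2 + Q/4
W(d, b) = -3 + d (W(d, b) = d + (-2 + (¼)*(-4)) = d + (-2 - 1) = d - 3 = -3 + d)
O = -5/4 (O = (-29 + (-3 - 3))/(-12 + 40) = (-29 - 6)/28 = -35*1/28 = -5/4 ≈ -1.2500)
D = 1/3286 (D = 1/(6600 + ((3 - ½*48) - 3293)) = 1/(6600 + ((3 - 24) - 3293)) = 1/(6600 + (-21 - 3293)) = 1/(6600 - 3314) = 1/3286 ≈ 0.00030432)
D*O = (1/3286)*(-5/4) = -5/13144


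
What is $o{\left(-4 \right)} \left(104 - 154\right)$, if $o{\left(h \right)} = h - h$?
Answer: $0$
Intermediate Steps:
$o{\left(h \right)} = 0$
$o{\left(-4 \right)} \left(104 - 154\right) = 0 \left(104 - 154\right) = 0 \left(-50\right) = 0$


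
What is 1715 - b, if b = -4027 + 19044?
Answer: -13302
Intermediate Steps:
b = 15017
1715 - b = 1715 - 1*15017 = 1715 - 15017 = -13302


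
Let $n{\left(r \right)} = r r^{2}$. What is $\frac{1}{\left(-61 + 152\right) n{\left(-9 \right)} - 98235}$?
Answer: $- \frac{1}{164574} \approx -6.0763 \cdot 10^{-6}$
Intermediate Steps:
$n{\left(r \right)} = r^{3}$
$\frac{1}{\left(-61 + 152\right) n{\left(-9 \right)} - 98235} = \frac{1}{\left(-61 + 152\right) \left(-9\right)^{3} - 98235} = \frac{1}{91 \left(-729\right) - 98235} = \frac{1}{-66339 - 98235} = \frac{1}{-164574} = - \frac{1}{164574}$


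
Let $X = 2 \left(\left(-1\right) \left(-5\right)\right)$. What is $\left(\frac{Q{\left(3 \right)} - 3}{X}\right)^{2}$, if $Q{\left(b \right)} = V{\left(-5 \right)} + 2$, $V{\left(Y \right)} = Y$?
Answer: $\frac{9}{25} \approx 0.36$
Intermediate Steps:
$Q{\left(b \right)} = -3$ ($Q{\left(b \right)} = -5 + 2 = -3$)
$X = 10$ ($X = 2 \cdot 5 = 10$)
$\left(\frac{Q{\left(3 \right)} - 3}{X}\right)^{2} = \left(\frac{-3 - 3}{10}\right)^{2} = \left(\left(-3 - 3\right) \frac{1}{10}\right)^{2} = \left(\left(-6\right) \frac{1}{10}\right)^{2} = \left(- \frac{3}{5}\right)^{2} = \frac{9}{25}$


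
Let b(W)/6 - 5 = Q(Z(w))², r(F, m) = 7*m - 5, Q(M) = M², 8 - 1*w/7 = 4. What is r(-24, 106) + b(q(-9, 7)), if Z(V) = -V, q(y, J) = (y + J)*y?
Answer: 3688703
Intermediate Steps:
q(y, J) = y*(J + y) (q(y, J) = (J + y)*y = y*(J + y))
w = 28 (w = 56 - 7*4 = 56 - 28 = 28)
r(F, m) = -5 + 7*m
b(W) = 3687966 (b(W) = 30 + 6*((-1*28)²)² = 30 + 6*((-28)²)² = 30 + 6*784² = 30 + 6*614656 = 30 + 3687936 = 3687966)
r(-24, 106) + b(q(-9, 7)) = (-5 + 7*106) + 3687966 = (-5 + 742) + 3687966 = 737 + 3687966 = 3688703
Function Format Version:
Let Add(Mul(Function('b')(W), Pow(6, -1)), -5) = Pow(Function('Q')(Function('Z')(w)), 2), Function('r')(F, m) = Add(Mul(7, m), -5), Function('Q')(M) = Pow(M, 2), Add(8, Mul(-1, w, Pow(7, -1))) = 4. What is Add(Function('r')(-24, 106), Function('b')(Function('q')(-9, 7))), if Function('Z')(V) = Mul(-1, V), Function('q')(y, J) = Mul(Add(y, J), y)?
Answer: 3688703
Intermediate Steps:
Function('q')(y, J) = Mul(y, Add(J, y)) (Function('q')(y, J) = Mul(Add(J, y), y) = Mul(y, Add(J, y)))
w = 28 (w = Add(56, Mul(-7, 4)) = Add(56, -28) = 28)
Function('r')(F, m) = Add(-5, Mul(7, m))
Function('b')(W) = 3687966 (Function('b')(W) = Add(30, Mul(6, Pow(Pow(Mul(-1, 28), 2), 2))) = Add(30, Mul(6, Pow(Pow(-28, 2), 2))) = Add(30, Mul(6, Pow(784, 2))) = Add(30, Mul(6, 614656)) = Add(30, 3687936) = 3687966)
Add(Function('r')(-24, 106), Function('b')(Function('q')(-9, 7))) = Add(Add(-5, Mul(7, 106)), 3687966) = Add(Add(-5, 742), 3687966) = Add(737, 3687966) = 3688703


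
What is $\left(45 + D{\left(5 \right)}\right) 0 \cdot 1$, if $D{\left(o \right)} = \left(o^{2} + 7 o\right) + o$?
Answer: $0$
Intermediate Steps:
$D{\left(o \right)} = o^{2} + 8 o$
$\left(45 + D{\left(5 \right)}\right) 0 \cdot 1 = \left(45 + 5 \left(8 + 5\right)\right) 0 \cdot 1 = \left(45 + 5 \cdot 13\right) 0 = \left(45 + 65\right) 0 = 110 \cdot 0 = 0$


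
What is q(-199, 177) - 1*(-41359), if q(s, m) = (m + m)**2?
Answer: 166675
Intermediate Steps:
q(s, m) = 4*m**2 (q(s, m) = (2*m)**2 = 4*m**2)
q(-199, 177) - 1*(-41359) = 4*177**2 - 1*(-41359) = 4*31329 + 41359 = 125316 + 41359 = 166675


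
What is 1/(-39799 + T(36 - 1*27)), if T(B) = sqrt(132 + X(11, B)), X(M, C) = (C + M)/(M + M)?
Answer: -437789/17423562949 - sqrt(16082)/17423562949 ≈ -2.5134e-5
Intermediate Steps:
X(M, C) = (C + M)/(2*M) (X(M, C) = (C + M)/((2*M)) = (C + M)*(1/(2*M)) = (C + M)/(2*M))
T(B) = sqrt(265/2 + B/22) (T(B) = sqrt(132 + (1/2)*(B + 11)/11) = sqrt(132 + (1/2)*(1/11)*(11 + B)) = sqrt(132 + (1/2 + B/22)) = sqrt(265/2 + B/22))
1/(-39799 + T(36 - 1*27)) = 1/(-39799 + sqrt(64130 + 22*(36 - 1*27))/22) = 1/(-39799 + sqrt(64130 + 22*(36 - 27))/22) = 1/(-39799 + sqrt(64130 + 22*9)/22) = 1/(-39799 + sqrt(64130 + 198)/22) = 1/(-39799 + sqrt(64328)/22) = 1/(-39799 + (2*sqrt(16082))/22) = 1/(-39799 + sqrt(16082)/11)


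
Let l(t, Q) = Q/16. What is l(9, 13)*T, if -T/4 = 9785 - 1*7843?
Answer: -12623/2 ≈ -6311.5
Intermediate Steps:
l(t, Q) = Q/16 (l(t, Q) = Q*(1/16) = Q/16)
T = -7768 (T = -4*(9785 - 1*7843) = -4*(9785 - 7843) = -4*1942 = -7768)
l(9, 13)*T = ((1/16)*13)*(-7768) = (13/16)*(-7768) = -12623/2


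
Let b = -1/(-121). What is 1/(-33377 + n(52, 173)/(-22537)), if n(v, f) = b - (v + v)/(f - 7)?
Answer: -226339091/7554519834098 ≈ -2.9961e-5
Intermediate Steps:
b = 1/121 (b = -1*(-1/121) = 1/121 ≈ 0.0082645)
n(v, f) = 1/121 - 2*v/(-7 + f) (n(v, f) = 1/121 - (v + v)/(f - 7) = 1/121 - 2*v/(-7 + f))
1/(-33377 + n(52, 173)/(-22537)) = 1/(-33377 + ((-7 + 173 - 242*52)/(121*(-7 + 173)))/(-22537)) = 1/(-33377 + ((1/121)*(-7 + 173 - 12584)/166)*(-1/22537)) = 1/(-33377 + ((1/121)*(1/166)*(-12418))*(-1/22537)) = 1/(-33377 - 6209/10043*(-1/22537)) = 1/(-33377 + 6209/226339091) = 1/(-7554519834098/226339091) = -226339091/7554519834098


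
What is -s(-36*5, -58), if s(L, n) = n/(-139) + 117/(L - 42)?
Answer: 1129/10286 ≈ 0.10976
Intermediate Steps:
s(L, n) = 117/(-42 + L) - n/139 (s(L, n) = n*(-1/139) + 117/(-42 + L) = -n/139 + 117/(-42 + L) = 117/(-42 + L) - n/139)
-s(-36*5, -58) = -(16263 + 42*(-58) - 1*(-36*5)*(-58))/(139*(-42 - 36*5)) = -(16263 - 2436 - 1*(-9*20)*(-58))/(139*(-42 - 9*20)) = -(16263 - 2436 - 1*(-180)*(-58))/(139*(-42 - 180)) = -(16263 - 2436 - 10440)/(139*(-222)) = -(-1)*3387/(139*222) = -1*(-1129/10286) = 1129/10286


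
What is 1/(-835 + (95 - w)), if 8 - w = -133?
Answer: -1/881 ≈ -0.0011351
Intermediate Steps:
w = 141 (w = 8 - 1*(-133) = 8 + 133 = 141)
1/(-835 + (95 - w)) = 1/(-835 + (95 - 1*141)) = 1/(-835 + (95 - 141)) = 1/(-835 - 46) = 1/(-881) = -1/881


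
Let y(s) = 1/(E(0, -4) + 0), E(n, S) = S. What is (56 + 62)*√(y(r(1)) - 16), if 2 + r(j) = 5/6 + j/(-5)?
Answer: 59*I*√65 ≈ 475.67*I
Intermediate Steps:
r(j) = -7/6 - j/5 (r(j) = -2 + (5/6 + j/(-5)) = -2 + (5*(⅙) + j*(-⅕)) = -2 + (⅚ - j/5) = -7/6 - j/5)
y(s) = -¼ (y(s) = 1/(-4 + 0) = 1/(-4) = -¼)
(56 + 62)*√(y(r(1)) - 16) = (56 + 62)*√(-¼ - 16) = 118*√(-65/4) = 118*(I*√65/2) = 59*I*√65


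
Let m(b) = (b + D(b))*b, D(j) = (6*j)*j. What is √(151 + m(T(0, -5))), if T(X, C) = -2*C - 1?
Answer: 7*√94 ≈ 67.868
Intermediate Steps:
D(j) = 6*j²
T(X, C) = -1 - 2*C
m(b) = b*(b + 6*b²) (m(b) = (b + 6*b²)*b = b*(b + 6*b²))
√(151 + m(T(0, -5))) = √(151 + (-1 - 2*(-5))²*(1 + 6*(-1 - 2*(-5)))) = √(151 + (-1 + 10)²*(1 + 6*(-1 + 10))) = √(151 + 9²*(1 + 6*9)) = √(151 + 81*(1 + 54)) = √(151 + 81*55) = √(151 + 4455) = √4606 = 7*√94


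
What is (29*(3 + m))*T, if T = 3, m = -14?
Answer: -957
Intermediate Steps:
(29*(3 + m))*T = (29*(3 - 14))*3 = (29*(-11))*3 = -319*3 = -957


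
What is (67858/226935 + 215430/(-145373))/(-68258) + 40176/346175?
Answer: 9048369634980647984/77953298171466207825 ≈ 0.11607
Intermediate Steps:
(67858/226935 + 215430/(-145373))/(-68258) + 40176/346175 = (67858*(1/226935) + 215430*(-1/145373))*(-1/68258) + 40176*(1/346175) = (67858/226935 - 215430/145373)*(-1/68258) + 40176/346175 = -39023886016/32990221755*(-1/68258) + 40176/346175 = 19511943008/1125923278276395 + 40176/346175 = 9048369634980647984/77953298171466207825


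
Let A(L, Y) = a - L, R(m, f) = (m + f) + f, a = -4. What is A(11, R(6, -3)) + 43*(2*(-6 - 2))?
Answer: -703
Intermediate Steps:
R(m, f) = m + 2*f (R(m, f) = (f + m) + f = m + 2*f)
A(L, Y) = -4 - L
A(11, R(6, -3)) + 43*(2*(-6 - 2)) = (-4 - 1*11) + 43*(2*(-6 - 2)) = (-4 - 11) + 43*(2*(-8)) = -15 + 43*(-16) = -15 - 688 = -703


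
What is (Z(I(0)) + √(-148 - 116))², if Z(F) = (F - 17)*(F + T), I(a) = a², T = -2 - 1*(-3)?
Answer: 25 - 68*I*√66 ≈ 25.0 - 552.43*I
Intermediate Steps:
T = 1 (T = -2 + 3 = 1)
Z(F) = (1 + F)*(-17 + F) (Z(F) = (F - 17)*(F + 1) = (-17 + F)*(1 + F) = (1 + F)*(-17 + F))
(Z(I(0)) + √(-148 - 116))² = ((-17 + (0²)² - 16*0²) + √(-148 - 116))² = ((-17 + 0² - 16*0) + √(-264))² = ((-17 + 0 + 0) + 2*I*√66)² = (-17 + 2*I*√66)²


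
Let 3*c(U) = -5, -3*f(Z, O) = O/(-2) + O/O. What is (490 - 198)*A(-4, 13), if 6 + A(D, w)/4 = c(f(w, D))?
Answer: -26864/3 ≈ -8954.7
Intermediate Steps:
f(Z, O) = -⅓ + O/6 (f(Z, O) = -(O/(-2) + O/O)/3 = -(O*(-½) + 1)/3 = -(-O/2 + 1)/3 = -(1 - O/2)/3 = -⅓ + O/6)
c(U) = -5/3 (c(U) = (⅓)*(-5) = -5/3)
A(D, w) = -92/3 (A(D, w) = -24 + 4*(-5/3) = -24 - 20/3 = -92/3)
(490 - 198)*A(-4, 13) = (490 - 198)*(-92/3) = 292*(-92/3) = -26864/3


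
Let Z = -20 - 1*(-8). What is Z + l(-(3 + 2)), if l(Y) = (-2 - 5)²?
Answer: 37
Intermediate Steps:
l(Y) = 49 (l(Y) = (-7)² = 49)
Z = -12 (Z = -20 + 8 = -12)
Z + l(-(3 + 2)) = -12 + 49 = 37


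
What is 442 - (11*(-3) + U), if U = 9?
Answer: 466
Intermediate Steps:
442 - (11*(-3) + U) = 442 - (11*(-3) + 9) = 442 - (-33 + 9) = 442 - 1*(-24) = 442 + 24 = 466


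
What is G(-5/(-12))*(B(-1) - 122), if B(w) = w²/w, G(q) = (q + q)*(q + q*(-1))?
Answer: 0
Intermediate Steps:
G(q) = 0 (G(q) = (2*q)*(q - q) = (2*q)*0 = 0)
B(w) = w
G(-5/(-12))*(B(-1) - 122) = 0*(-1 - 122) = 0*(-123) = 0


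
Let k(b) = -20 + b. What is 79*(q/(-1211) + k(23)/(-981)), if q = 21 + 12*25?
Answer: -8388062/395997 ≈ -21.182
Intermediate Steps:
q = 321 (q = 21 + 300 = 321)
79*(q/(-1211) + k(23)/(-981)) = 79*(321/(-1211) + (-20 + 23)/(-981)) = 79*(321*(-1/1211) + 3*(-1/981)) = 79*(-321/1211 - 1/327) = 79*(-106178/395997) = -8388062/395997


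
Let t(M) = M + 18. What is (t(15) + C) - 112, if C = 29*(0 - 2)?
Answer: -137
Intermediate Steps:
t(M) = 18 + M
C = -58 (C = 29*(-2) = -58)
(t(15) + C) - 112 = ((18 + 15) - 58) - 112 = (33 - 58) - 112 = -25 - 112 = -137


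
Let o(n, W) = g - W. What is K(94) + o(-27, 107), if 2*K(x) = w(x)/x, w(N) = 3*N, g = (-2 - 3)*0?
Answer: -211/2 ≈ -105.50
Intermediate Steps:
g = 0 (g = -5*0 = 0)
o(n, W) = -W (o(n, W) = 0 - W = -W)
K(x) = 3/2 (K(x) = ((3*x)/x)/2 = (½)*3 = 3/2)
K(94) + o(-27, 107) = 3/2 - 1*107 = 3/2 - 107 = -211/2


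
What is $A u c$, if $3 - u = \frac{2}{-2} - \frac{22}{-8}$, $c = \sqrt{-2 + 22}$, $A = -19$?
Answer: $- \frac{95 \sqrt{5}}{2} \approx -106.21$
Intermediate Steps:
$c = 2 \sqrt{5}$ ($c = \sqrt{20} = 2 \sqrt{5} \approx 4.4721$)
$u = \frac{5}{4}$ ($u = 3 - \left(\frac{2}{-2} - \frac{22}{-8}\right) = 3 - \left(2 \left(- \frac{1}{2}\right) - - \frac{11}{4}\right) = 3 - \left(-1 + \frac{11}{4}\right) = 3 - \frac{7}{4} = \frac{5}{4} \approx 1.25$)
$A u c = \left(-19\right) \frac{5}{4} \cdot 2 \sqrt{5} = - \frac{95 \cdot 2 \sqrt{5}}{4} = - \frac{95 \sqrt{5}}{2}$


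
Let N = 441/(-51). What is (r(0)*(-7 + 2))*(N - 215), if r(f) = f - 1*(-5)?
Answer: 95050/17 ≈ 5591.2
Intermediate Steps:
r(f) = 5 + f (r(f) = f + 5 = 5 + f)
N = -147/17 (N = 441*(-1/51) = -147/17 ≈ -8.6471)
(r(0)*(-7 + 2))*(N - 215) = ((5 + 0)*(-7 + 2))*(-147/17 - 215) = (5*(-5))*(-3802/17) = -25*(-3802/17) = 95050/17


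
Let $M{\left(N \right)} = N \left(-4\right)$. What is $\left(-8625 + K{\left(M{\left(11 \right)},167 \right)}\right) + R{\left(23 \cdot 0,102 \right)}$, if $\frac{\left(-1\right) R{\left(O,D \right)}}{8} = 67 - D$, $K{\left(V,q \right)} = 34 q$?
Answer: $-2667$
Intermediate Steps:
$M{\left(N \right)} = - 4 N$
$R{\left(O,D \right)} = -536 + 8 D$ ($R{\left(O,D \right)} = - 8 \left(67 - D\right) = -536 + 8 D$)
$\left(-8625 + K{\left(M{\left(11 \right)},167 \right)}\right) + R{\left(23 \cdot 0,102 \right)} = \left(-8625 + 34 \cdot 167\right) + \left(-536 + 8 \cdot 102\right) = \left(-8625 + 5678\right) + \left(-536 + 816\right) = -2947 + 280 = -2667$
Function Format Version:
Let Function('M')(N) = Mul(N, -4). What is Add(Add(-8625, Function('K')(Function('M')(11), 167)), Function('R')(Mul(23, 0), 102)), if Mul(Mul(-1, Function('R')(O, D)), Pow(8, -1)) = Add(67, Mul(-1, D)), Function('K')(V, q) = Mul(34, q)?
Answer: -2667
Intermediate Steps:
Function('M')(N) = Mul(-4, N)
Function('R')(O, D) = Add(-536, Mul(8, D)) (Function('R')(O, D) = Mul(-8, Add(67, Mul(-1, D))) = Add(-536, Mul(8, D)))
Add(Add(-8625, Function('K')(Function('M')(11), 167)), Function('R')(Mul(23, 0), 102)) = Add(Add(-8625, Mul(34, 167)), Add(-536, Mul(8, 102))) = Add(Add(-8625, 5678), Add(-536, 816)) = Add(-2947, 280) = -2667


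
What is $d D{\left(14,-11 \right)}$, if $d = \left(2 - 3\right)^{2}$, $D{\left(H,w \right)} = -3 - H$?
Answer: $-17$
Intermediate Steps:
$d = 1$ ($d = \left(-1\right)^{2} = 1$)
$d D{\left(14,-11 \right)} = 1 \left(-3 - 14\right) = 1 \left(-17\right) = -17$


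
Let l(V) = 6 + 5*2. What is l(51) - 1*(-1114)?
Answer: 1130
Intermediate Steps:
l(V) = 16 (l(V) = 6 + 10 = 16)
l(51) - 1*(-1114) = 16 - 1*(-1114) = 16 + 1114 = 1130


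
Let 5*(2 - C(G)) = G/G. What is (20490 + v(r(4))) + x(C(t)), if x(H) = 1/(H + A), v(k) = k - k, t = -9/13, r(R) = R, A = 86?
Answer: 8995115/439 ≈ 20490.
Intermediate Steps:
t = -9/13 (t = -9*1/13 = -9/13 ≈ -0.69231)
C(G) = 9/5 (C(G) = 2 - G/(5*G) = 2 - ⅕*1 = 2 - ⅕ = 9/5)
v(k) = 0
x(H) = 1/(86 + H) (x(H) = 1/(H + 86) = 1/(86 + H))
(20490 + v(r(4))) + x(C(t)) = (20490 + 0) + 1/(86 + 9/5) = 20490 + 1/(439/5) = 20490 + 5/439 = 8995115/439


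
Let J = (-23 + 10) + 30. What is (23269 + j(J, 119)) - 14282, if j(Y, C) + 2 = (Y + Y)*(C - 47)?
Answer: 11433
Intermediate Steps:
J = 17 (J = -13 + 30 = 17)
j(Y, C) = -2 + 2*Y*(-47 + C) (j(Y, C) = -2 + (Y + Y)*(C - 47) = -2 + (2*Y)*(-47 + C) = -2 + 2*Y*(-47 + C))
(23269 + j(J, 119)) - 14282 = (23269 + (-2 - 94*17 + 2*119*17)) - 14282 = (23269 + (-2 - 1598 + 4046)) - 14282 = (23269 + 2446) - 14282 = 25715 - 14282 = 11433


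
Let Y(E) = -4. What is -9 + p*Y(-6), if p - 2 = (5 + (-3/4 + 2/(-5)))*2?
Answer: -239/5 ≈ -47.800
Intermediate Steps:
p = 97/10 (p = 2 + (5 + (-3/4 + 2/(-5)))*2 = 2 + (5 + (-3*¼ + 2*(-⅕)))*2 = 2 + (5 + (-¾ - ⅖))*2 = 2 + (5 - 23/20)*2 = 2 + (77/20)*2 = 2 + 77/10 = 97/10 ≈ 9.7000)
-9 + p*Y(-6) = -9 + (97/10)*(-4) = -9 - 194/5 = -239/5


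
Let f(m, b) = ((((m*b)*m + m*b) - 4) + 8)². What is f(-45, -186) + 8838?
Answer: 135627221014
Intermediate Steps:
f(m, b) = (4 + b*m + b*m²)² (f(m, b) = ((((b*m)*m + b*m) - 4) + 8)² = (((b*m² + b*m) - 4) + 8)² = (((b*m + b*m²) - 4) + 8)² = ((-4 + b*m + b*m²) + 8)² = (4 + b*m + b*m²)²)
f(-45, -186) + 8838 = (4 - 186*(-45) - 186*(-45)²)² + 8838 = (4 + 8370 - 186*2025)² + 8838 = (4 + 8370 - 376650)² + 8838 = (-368276)² + 8838 = 135627212176 + 8838 = 135627221014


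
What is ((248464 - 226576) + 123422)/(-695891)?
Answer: -145310/695891 ≈ -0.20881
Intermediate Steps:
((248464 - 226576) + 123422)/(-695891) = (21888 + 123422)*(-1/695891) = 145310*(-1/695891) = -145310/695891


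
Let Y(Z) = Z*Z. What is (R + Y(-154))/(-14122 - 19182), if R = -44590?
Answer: 10437/16652 ≈ 0.62677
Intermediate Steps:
Y(Z) = Z**2
(R + Y(-154))/(-14122 - 19182) = (-44590 + (-154)**2)/(-14122 - 19182) = (-44590 + 23716)/(-33304) = -20874*(-1/33304) = 10437/16652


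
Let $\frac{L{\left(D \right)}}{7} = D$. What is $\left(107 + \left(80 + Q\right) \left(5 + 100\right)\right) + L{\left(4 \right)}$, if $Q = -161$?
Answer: $-8370$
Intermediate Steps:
$L{\left(D \right)} = 7 D$
$\left(107 + \left(80 + Q\right) \left(5 + 100\right)\right) + L{\left(4 \right)} = \left(107 + \left(80 - 161\right) \left(5 + 100\right)\right) + 7 \cdot 4 = \left(107 - 8505\right) + 28 = -8398 + 28 = -8370$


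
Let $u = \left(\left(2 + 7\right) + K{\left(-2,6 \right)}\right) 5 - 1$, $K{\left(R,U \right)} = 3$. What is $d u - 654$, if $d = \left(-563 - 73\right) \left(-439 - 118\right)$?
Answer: $20900214$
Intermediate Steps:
$u = 59$ ($u = \left(\left(2 + 7\right) + 3\right) 5 - 1 = \left(9 + 3\right) 5 - 1 = 12 \cdot 5 - 1 = 60 - 1 = 59$)
$d = 354252$ ($d = \left(-636\right) \left(-557\right) = 354252$)
$d u - 654 = 354252 \cdot 59 - 654 = 20900868 - 654 = 20900214$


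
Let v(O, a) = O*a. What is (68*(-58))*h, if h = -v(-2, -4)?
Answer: 31552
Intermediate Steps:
h = -8 (h = -(-2)*(-4) = -1*8 = -8)
(68*(-58))*h = (68*(-58))*(-8) = -3944*(-8) = 31552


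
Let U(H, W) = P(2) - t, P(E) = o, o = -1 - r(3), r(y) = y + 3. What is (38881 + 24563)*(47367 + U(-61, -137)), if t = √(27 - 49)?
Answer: 3004707840 - 63444*I*√22 ≈ 3.0047e+9 - 2.9758e+5*I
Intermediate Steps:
r(y) = 3 + y
o = -7 (o = -1 - (3 + 3) = -1 - 1*6 = -1 - 6 = -7)
P(E) = -7
t = I*√22 (t = √(-22) = I*√22 ≈ 4.6904*I)
U(H, W) = -7 - I*√22
(38881 + 24563)*(47367 + U(-61, -137)) = (38881 + 24563)*(47367 + (-7 - I*√22)) = 63444*(47360 - I*√22) = 3004707840 - 63444*I*√22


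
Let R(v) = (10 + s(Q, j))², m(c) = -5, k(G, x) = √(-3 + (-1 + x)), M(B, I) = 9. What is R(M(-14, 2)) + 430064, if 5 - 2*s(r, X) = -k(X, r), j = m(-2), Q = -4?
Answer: 1720873/4 + 25*I*√2 ≈ 4.3022e+5 + 35.355*I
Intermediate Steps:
k(G, x) = √(-4 + x)
j = -5
s(r, X) = 5/2 + √(-4 + r)/2 (s(r, X) = 5/2 - (-1)*√(-4 + r)/2 = 5/2 + √(-4 + r)/2)
R(v) = (25/2 + I*√2)² (R(v) = (10 + (5/2 + √(-4 - 4)/2))² = (10 + (5/2 + √(-8)/2))² = (10 + (5/2 + (2*I*√2)/2))² = (10 + (5/2 + I*√2))² = (25/2 + I*√2)²)
R(M(-14, 2)) + 430064 = (617/4 + 25*I*√2) + 430064 = 1720873/4 + 25*I*√2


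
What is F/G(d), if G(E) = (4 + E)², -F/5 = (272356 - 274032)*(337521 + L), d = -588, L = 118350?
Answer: 955049745/85264 ≈ 11201.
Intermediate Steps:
F = 3820198980 (F = -5*(272356 - 274032)*(337521 + 118350) = -(-8380)*455871 = -5*(-764039796) = 3820198980)
F/G(d) = 3820198980/((4 - 588)²) = 3820198980/((-584)²) = 3820198980/341056 = 3820198980*(1/341056) = 955049745/85264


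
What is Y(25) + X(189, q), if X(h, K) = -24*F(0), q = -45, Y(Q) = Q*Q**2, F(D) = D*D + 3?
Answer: 15553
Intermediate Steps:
F(D) = 3 + D**2 (F(D) = D**2 + 3 = 3 + D**2)
Y(Q) = Q**3
X(h, K) = -72 (X(h, K) = -24*(3 + 0**2) = -24*(3 + 0) = -24*3 = -72)
Y(25) + X(189, q) = 25**3 - 72 = 15625 - 72 = 15553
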